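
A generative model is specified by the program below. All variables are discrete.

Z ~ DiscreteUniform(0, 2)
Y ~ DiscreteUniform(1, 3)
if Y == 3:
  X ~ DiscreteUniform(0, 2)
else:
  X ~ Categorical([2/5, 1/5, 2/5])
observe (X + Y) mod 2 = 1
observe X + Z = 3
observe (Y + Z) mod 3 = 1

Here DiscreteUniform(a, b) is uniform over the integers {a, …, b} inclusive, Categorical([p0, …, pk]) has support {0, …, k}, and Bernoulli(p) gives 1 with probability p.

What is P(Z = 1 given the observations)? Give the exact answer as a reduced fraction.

P(Z = 1 | obs) = 5/8

Enumerate traces; 2 have nonzero weight after conditioning:
  (Z=1, Y=3, X=2) weight 1/27
  (Z=2, Y=2, X=1) weight 1/45
Group by Z:
  weight(Z=1) = 1/27
  weight(Z=2) = 1/45
Total weight = 1/27 + 1/45 = 8/135
P(Z=1 | obs) = 1/27 / 8/135 = 5/8
P(Z=2 | obs) = 1/45 / 8/135 = 3/8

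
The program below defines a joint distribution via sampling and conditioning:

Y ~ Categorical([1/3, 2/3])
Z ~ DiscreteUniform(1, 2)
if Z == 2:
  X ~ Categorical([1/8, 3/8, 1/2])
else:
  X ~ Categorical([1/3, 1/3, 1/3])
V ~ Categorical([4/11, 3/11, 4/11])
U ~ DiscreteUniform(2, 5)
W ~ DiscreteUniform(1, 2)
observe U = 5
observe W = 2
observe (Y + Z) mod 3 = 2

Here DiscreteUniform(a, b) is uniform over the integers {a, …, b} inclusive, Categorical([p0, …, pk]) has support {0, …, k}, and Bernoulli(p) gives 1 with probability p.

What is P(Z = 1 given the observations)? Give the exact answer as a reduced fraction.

P(Z = 1 | obs) = 2/3

Enumerate traces; 18 have nonzero weight after conditioning:
  (Y=0, Z=2, X=0, V=0, U=5, W=2) weight 1/1056
  (Y=0, Z=2, X=0, V=1, U=5, W=2) weight 1/1408
  (Y=0, Z=2, X=0, V=2, U=5, W=2) weight 1/1056
  (Y=0, Z=2, X=1, V=0, U=5, W=2) weight 1/352
  (Y=0, Z=2, X=1, V=1, U=5, W=2) weight 3/1408
  (Y=0, Z=2, X=1, V=2, U=5, W=2) weight 1/352
  (Y=0, Z=2, X=2, V=0, U=5, W=2) weight 1/264
  (Y=0, Z=2, X=2, V=1, U=5, W=2) weight 1/352
  (Y=1, Z=1, X=0, V=0, U=5, W=2) weight 1/198
  … 9 more
Group by Z:
  weight(Z=1) = 1/24
  weight(Z=2) = 1/48
Total weight = 1/24 + 1/48 = 1/16
P(Z=1 | obs) = 1/24 / 1/16 = 2/3
P(Z=2 | obs) = 1/48 / 1/16 = 1/3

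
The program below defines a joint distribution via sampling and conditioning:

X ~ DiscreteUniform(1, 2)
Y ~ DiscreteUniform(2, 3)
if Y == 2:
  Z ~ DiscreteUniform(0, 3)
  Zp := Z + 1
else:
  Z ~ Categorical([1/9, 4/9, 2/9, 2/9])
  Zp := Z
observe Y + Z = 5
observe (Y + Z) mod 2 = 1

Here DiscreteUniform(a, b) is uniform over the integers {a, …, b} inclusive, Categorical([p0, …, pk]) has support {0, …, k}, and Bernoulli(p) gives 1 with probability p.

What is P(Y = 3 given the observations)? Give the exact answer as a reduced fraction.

Enumerate traces; 4 have nonzero weight after conditioning:
  (X=1, Y=2, Z=3) weight 1/16
  (X=1, Y=3, Z=2) weight 1/18
  (X=2, Y=2, Z=3) weight 1/16
  (X=2, Y=3, Z=2) weight 1/18
Group by Y:
  weight(Y=2) = 1/8
  weight(Y=3) = 1/9
Total weight = 1/8 + 1/9 = 17/72
P(Y=2 | obs) = 1/8 / 17/72 = 9/17
P(Y=3 | obs) = 1/9 / 17/72 = 8/17

P(Y = 3 | obs) = 8/17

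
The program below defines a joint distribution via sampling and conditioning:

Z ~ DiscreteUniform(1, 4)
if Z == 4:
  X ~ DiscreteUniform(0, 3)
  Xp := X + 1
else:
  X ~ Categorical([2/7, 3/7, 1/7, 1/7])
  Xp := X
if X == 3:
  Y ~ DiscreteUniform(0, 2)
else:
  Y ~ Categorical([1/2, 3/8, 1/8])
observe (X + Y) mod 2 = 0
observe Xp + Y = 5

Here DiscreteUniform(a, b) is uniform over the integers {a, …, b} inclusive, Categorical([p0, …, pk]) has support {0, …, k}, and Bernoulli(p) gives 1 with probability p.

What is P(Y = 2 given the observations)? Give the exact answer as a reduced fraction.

Enumerate traces; 2 have nonzero weight after conditioning:
  (Z=4, X=2, Y=2) weight 1/128
  (Z=4, X=3, Y=1) weight 1/48
Group by Y:
  weight(Y=1) = 1/48
  weight(Y=2) = 1/128
Total weight = 1/48 + 1/128 = 11/384
P(Y=1 | obs) = 1/48 / 11/384 = 8/11
P(Y=2 | obs) = 1/128 / 11/384 = 3/11

P(Y = 2 | obs) = 3/11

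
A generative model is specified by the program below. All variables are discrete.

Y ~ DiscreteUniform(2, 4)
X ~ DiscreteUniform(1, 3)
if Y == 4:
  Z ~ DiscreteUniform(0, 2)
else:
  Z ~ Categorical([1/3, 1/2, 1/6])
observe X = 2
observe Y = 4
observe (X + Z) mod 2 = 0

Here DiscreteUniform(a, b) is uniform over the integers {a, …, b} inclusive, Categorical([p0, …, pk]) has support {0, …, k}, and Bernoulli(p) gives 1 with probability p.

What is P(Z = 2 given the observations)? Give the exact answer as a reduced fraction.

Enumerate traces; 2 have nonzero weight after conditioning:
  (Y=4, X=2, Z=0) weight 1/27
  (Y=4, X=2, Z=2) weight 1/27
Group by Z:
  weight(Z=0) = 1/27
  weight(Z=2) = 1/27
Total weight = 1/27 + 1/27 = 2/27
P(Z=0 | obs) = 1/27 / 2/27 = 1/2
P(Z=2 | obs) = 1/27 / 2/27 = 1/2

P(Z = 2 | obs) = 1/2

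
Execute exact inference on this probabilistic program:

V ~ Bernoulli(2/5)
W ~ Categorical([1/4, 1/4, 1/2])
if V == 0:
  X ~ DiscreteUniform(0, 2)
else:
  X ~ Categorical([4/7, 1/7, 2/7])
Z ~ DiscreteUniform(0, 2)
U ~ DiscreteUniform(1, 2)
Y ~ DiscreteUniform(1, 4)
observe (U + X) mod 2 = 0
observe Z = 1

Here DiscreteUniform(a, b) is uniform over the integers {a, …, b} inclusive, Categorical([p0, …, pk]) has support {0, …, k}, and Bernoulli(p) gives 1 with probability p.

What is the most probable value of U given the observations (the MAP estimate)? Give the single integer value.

Enumerate traces; 72 have nonzero weight after conditioning:
  (V=0, W=0, X=0, Z=1, U=2, Y=1) weight 1/480
  (V=0, W=0, X=0, Z=1, U=2, Y=2) weight 1/480
  (V=0, W=0, X=0, Z=1, U=2, Y=3) weight 1/480
  (V=0, W=0, X=0, Z=1, U=2, Y=4) weight 1/480
  (V=0, W=0, X=1, Z=1, U=1, Y=1) weight 1/480
  (V=0, W=0, X=1, Z=1, U=1, Y=2) weight 1/480
  (V=0, W=0, X=1, Z=1, U=1, Y=3) weight 1/480
  (V=0, W=0, X=1, Z=1, U=1, Y=4) weight 1/480
  … 64 more
Group by U:
  weight(U=1) = 3/70
  weight(U=2) = 13/105
Total weight = 3/70 + 13/105 = 1/6
P(U=1 | obs) = 3/70 / 1/6 = 9/35
P(U=2 | obs) = 13/105 / 1/6 = 26/35
argmax = 2

argmax_v P(U = v | obs) = 2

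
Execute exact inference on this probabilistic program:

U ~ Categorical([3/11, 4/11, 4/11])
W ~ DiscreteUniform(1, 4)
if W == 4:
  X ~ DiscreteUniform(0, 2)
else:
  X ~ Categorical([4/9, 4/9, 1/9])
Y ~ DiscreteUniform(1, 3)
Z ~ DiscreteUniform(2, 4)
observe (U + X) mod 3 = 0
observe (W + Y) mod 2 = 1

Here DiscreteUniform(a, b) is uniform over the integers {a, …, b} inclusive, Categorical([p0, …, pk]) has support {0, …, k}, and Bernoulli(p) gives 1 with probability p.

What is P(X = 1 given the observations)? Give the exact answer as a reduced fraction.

P(X = 1 | obs) = 44/97

Enumerate traces; 54 have nonzero weight after conditioning:
  (U=0, W=1, X=0, Y=2, Z=2) weight 1/297
  (U=0, W=1, X=0, Y=2, Z=3) weight 1/297
  (U=0, W=1, X=0, Y=2, Z=4) weight 1/297
  (U=0, W=2, X=0, Y=1, Z=2) weight 1/297
  (U=0, W=2, X=0, Y=1, Z=3) weight 1/297
  (U=0, W=2, X=0, Y=1, Z=4) weight 1/297
  (U=0, W=2, X=0, Y=3, Z=2) weight 1/297
  (U=0, W=2, X=0, Y=3, Z=3) weight 1/297
  (U=1, W=1, X=2, Y=2, Z=2) weight 1/891
  (U=2, W=1, X=1, Y=2, Z=2) weight 4/891
  … 44 more
Group by X:
  weight(X=0) = 1/18
  weight(X=1) = 2/27
  weight(X=2) = 10/297
Total weight = 1/18 + 2/27 + 10/297 = 97/594
P(X=0 | obs) = 1/18 / 97/594 = 33/97
P(X=1 | obs) = 2/27 / 97/594 = 44/97
P(X=2 | obs) = 10/297 / 97/594 = 20/97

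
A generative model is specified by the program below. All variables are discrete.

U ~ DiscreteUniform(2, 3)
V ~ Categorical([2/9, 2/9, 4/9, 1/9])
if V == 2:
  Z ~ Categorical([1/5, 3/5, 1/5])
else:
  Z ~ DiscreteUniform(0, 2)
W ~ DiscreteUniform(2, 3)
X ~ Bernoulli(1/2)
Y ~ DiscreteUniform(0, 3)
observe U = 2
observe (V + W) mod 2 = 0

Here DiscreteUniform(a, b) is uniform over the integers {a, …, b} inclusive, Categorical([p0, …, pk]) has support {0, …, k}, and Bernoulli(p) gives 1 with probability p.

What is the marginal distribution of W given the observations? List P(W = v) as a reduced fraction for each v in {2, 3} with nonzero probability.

Enumerate traces; 96 have nonzero weight after conditioning:
  (U=2, V=0, Z=0, W=2, X=0, Y=0) weight 1/432
  (U=2, V=0, Z=0, W=2, X=0, Y=1) weight 1/432
  (U=2, V=0, Z=0, W=2, X=0, Y=2) weight 1/432
  (U=2, V=0, Z=0, W=2, X=0, Y=3) weight 1/432
  (U=2, V=0, Z=0, W=2, X=1, Y=0) weight 1/432
  (U=2, V=0, Z=0, W=2, X=1, Y=1) weight 1/432
  (U=2, V=0, Z=0, W=2, X=1, Y=2) weight 1/432
  (U=2, V=0, Z=0, W=2, X=1, Y=3) weight 1/432
  (U=2, V=1, Z=0, W=3, X=0, Y=0) weight 1/432
  … 87 more
Group by W:
  weight(W=2) = 1/6
  weight(W=3) = 1/12
Total weight = 1/6 + 1/12 = 1/4
P(W=2 | obs) = 1/6 / 1/4 = 2/3
P(W=3 | obs) = 1/12 / 1/4 = 1/3

P(W=2) = 2/3, P(W=3) = 1/3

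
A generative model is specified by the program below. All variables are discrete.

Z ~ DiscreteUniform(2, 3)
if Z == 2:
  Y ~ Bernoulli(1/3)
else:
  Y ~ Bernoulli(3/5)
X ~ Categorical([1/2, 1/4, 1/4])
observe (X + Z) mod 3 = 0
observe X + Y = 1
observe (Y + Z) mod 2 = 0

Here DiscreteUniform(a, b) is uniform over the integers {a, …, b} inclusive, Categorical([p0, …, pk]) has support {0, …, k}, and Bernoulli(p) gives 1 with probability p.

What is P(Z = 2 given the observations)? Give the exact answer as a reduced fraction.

P(Z = 2 | obs) = 5/14

Enumerate traces; 2 have nonzero weight after conditioning:
  (Z=2, Y=0, X=1) weight 1/12
  (Z=3, Y=1, X=0) weight 3/20
Group by Z:
  weight(Z=2) = 1/12
  weight(Z=3) = 3/20
Total weight = 1/12 + 3/20 = 7/30
P(Z=2 | obs) = 1/12 / 7/30 = 5/14
P(Z=3 | obs) = 3/20 / 7/30 = 9/14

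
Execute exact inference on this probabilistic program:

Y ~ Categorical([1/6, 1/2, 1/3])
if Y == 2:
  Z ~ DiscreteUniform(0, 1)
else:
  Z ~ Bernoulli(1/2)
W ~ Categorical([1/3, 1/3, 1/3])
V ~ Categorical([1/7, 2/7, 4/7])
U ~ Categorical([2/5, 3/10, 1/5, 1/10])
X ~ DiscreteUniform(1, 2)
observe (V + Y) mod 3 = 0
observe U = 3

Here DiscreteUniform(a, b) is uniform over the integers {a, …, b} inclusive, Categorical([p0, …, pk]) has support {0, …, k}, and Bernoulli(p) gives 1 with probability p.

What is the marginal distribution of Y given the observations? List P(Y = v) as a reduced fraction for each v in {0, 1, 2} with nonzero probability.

Enumerate traces; 36 have nonzero weight after conditioning:
  (Y=0, Z=0, W=0, V=0, U=3, X=1) weight 1/5040
  (Y=0, Z=0, W=0, V=0, U=3, X=2) weight 1/5040
  (Y=0, Z=0, W=1, V=0, U=3, X=1) weight 1/5040
  (Y=0, Z=0, W=1, V=0, U=3, X=2) weight 1/5040
  (Y=0, Z=0, W=2, V=0, U=3, X=1) weight 1/5040
  (Y=0, Z=0, W=2, V=0, U=3, X=2) weight 1/5040
  (Y=0, Z=1, W=0, V=0, U=3, X=1) weight 1/5040
  (Y=0, Z=1, W=0, V=0, U=3, X=2) weight 1/5040
  (Y=1, Z=0, W=0, V=2, U=3, X=1) weight 1/420
  (Y=2, Z=0, W=0, V=1, U=3, X=1) weight 1/1260
  … 26 more
Group by Y:
  weight(Y=0) = 1/420
  weight(Y=1) = 1/35
  weight(Y=2) = 1/105
Total weight = 1/420 + 1/35 + 1/105 = 17/420
P(Y=0 | obs) = 1/420 / 17/420 = 1/17
P(Y=1 | obs) = 1/35 / 17/420 = 12/17
P(Y=2 | obs) = 1/105 / 17/420 = 4/17

P(Y=0) = 1/17, P(Y=1) = 12/17, P(Y=2) = 4/17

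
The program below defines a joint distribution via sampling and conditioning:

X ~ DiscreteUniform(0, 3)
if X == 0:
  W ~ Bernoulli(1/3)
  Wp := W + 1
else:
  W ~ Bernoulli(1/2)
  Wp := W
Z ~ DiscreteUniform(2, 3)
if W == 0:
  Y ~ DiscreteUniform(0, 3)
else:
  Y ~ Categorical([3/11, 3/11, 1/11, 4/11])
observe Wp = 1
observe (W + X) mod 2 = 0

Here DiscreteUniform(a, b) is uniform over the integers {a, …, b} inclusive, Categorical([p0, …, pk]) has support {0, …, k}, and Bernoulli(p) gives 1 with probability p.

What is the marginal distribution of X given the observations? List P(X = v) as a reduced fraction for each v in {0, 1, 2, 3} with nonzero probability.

Enumerate traces; 24 have nonzero weight after conditioning:
  (X=0, W=0, Z=2, Y=0) weight 1/48
  (X=0, W=0, Z=2, Y=1) weight 1/48
  (X=0, W=0, Z=2, Y=2) weight 1/48
  (X=0, W=0, Z=2, Y=3) weight 1/48
  (X=0, W=0, Z=3, Y=0) weight 1/48
  (X=0, W=0, Z=3, Y=1) weight 1/48
  (X=0, W=0, Z=3, Y=2) weight 1/48
  (X=0, W=0, Z=3, Y=3) weight 1/48
  (X=1, W=1, Z=2, Y=0) weight 3/176
  (X=3, W=1, Z=2, Y=0) weight 3/176
  … 14 more
Group by X:
  weight(X=0) = 1/6
  weight(X=1) = 1/8
  weight(X=3) = 1/8
Total weight = 1/6 + 1/8 + 1/8 = 5/12
P(X=0 | obs) = 1/6 / 5/12 = 2/5
P(X=1 | obs) = 1/8 / 5/12 = 3/10
P(X=3 | obs) = 1/8 / 5/12 = 3/10

P(X=0) = 2/5, P(X=1) = 3/10, P(X=3) = 3/10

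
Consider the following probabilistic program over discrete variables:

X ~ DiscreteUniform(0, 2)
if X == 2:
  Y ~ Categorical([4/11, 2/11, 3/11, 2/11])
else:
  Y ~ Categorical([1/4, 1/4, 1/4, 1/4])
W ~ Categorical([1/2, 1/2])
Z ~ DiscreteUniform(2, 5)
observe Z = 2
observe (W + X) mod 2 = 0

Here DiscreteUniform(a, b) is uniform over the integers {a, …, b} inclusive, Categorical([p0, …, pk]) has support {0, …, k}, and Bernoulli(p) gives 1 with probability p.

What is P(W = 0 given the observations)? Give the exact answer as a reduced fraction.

Enumerate traces; 12 have nonzero weight after conditioning:
  (X=0, Y=0, W=0, Z=2) weight 1/96
  (X=0, Y=1, W=0, Z=2) weight 1/96
  (X=0, Y=2, W=0, Z=2) weight 1/96
  (X=0, Y=3, W=0, Z=2) weight 1/96
  (X=1, Y=0, W=1, Z=2) weight 1/96
  (X=1, Y=1, W=1, Z=2) weight 1/96
  (X=1, Y=2, W=1, Z=2) weight 1/96
  (X=1, Y=3, W=1, Z=2) weight 1/96
  … 4 more
Group by W:
  weight(W=0) = 1/12
  weight(W=1) = 1/24
Total weight = 1/12 + 1/24 = 1/8
P(W=0 | obs) = 1/12 / 1/8 = 2/3
P(W=1 | obs) = 1/24 / 1/8 = 1/3

P(W = 0 | obs) = 2/3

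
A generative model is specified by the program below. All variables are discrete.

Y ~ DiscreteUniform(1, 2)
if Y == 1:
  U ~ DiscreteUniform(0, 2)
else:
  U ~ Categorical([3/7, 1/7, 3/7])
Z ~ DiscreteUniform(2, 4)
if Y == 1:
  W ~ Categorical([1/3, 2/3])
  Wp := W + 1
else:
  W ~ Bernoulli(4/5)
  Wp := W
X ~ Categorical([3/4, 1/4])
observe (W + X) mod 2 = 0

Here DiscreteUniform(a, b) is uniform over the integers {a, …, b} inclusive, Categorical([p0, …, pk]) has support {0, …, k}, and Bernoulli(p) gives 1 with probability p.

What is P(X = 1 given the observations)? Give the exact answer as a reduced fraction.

Enumerate traces; 36 have nonzero weight after conditioning:
  (Y=1, U=0, Z=2, W=0, X=0) weight 1/72
  (Y=1, U=0, Z=2, W=1, X=1) weight 1/108
  (Y=1, U=0, Z=3, W=0, X=0) weight 1/72
  (Y=1, U=0, Z=3, W=1, X=1) weight 1/108
  (Y=1, U=0, Z=4, W=0, X=0) weight 1/72
  (Y=1, U=0, Z=4, W=1, X=1) weight 1/108
  (Y=1, U=1, Z=2, W=0, X=0) weight 1/72
  (Y=1, U=1, Z=2, W=1, X=1) weight 1/108
  … 28 more
Group by X:
  weight(X=0) = 1/5
  weight(X=1) = 11/60
Total weight = 1/5 + 11/60 = 23/60
P(X=0 | obs) = 1/5 / 23/60 = 12/23
P(X=1 | obs) = 11/60 / 23/60 = 11/23

P(X = 1 | obs) = 11/23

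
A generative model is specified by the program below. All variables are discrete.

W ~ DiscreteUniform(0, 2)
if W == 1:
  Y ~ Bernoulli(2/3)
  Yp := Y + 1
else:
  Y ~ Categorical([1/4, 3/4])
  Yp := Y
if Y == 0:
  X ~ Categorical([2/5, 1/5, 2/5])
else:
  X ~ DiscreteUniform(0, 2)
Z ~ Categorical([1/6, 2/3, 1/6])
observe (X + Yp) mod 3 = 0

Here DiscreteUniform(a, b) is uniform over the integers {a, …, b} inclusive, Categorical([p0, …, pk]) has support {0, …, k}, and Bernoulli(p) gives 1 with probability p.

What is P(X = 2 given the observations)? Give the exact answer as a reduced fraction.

Enumerate traces; 18 have nonzero weight after conditioning:
  (W=0, Y=0, X=0, Z=0) weight 1/180
  (W=0, Y=0, X=0, Z=1) weight 1/45
  (W=0, Y=0, X=0, Z=2) weight 1/180
  (W=0, Y=1, X=2, Z=0) weight 1/72
  (W=0, Y=1, X=2, Z=1) weight 1/18
  (W=0, Y=1, X=2, Z=2) weight 1/72
  (W=1, Y=0, X=2, Z=0) weight 1/135
  (W=1, Y=0, X=2, Z=1) weight 4/135
  (W=1, Y=1, X=1, Z=0) weight 1/81
  … 9 more
Group by X:
  weight(X=0) = 1/15
  weight(X=1) = 2/27
  weight(X=2) = 19/90
Total weight = 1/15 + 2/27 + 19/90 = 19/54
P(X=0 | obs) = 1/15 / 19/54 = 18/95
P(X=1 | obs) = 2/27 / 19/54 = 4/19
P(X=2 | obs) = 19/90 / 19/54 = 3/5

P(X = 2 | obs) = 3/5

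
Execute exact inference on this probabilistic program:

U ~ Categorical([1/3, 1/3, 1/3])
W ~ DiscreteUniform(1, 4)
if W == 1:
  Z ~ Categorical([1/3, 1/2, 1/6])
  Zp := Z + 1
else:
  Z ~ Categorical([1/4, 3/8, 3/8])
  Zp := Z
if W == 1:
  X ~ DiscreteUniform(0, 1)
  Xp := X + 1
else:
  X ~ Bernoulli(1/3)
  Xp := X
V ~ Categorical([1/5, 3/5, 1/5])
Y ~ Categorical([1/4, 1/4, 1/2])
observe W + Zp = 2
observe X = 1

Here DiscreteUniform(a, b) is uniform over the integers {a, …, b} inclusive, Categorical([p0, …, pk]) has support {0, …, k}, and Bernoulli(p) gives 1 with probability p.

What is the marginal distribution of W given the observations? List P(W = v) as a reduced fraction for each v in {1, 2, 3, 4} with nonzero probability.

Enumerate traces; 54 have nonzero weight after conditioning:
  (U=0, W=1, Z=0, X=1, V=0, Y=0) weight 1/1440
  (U=0, W=1, Z=0, X=1, V=0, Y=1) weight 1/1440
  (U=0, W=1, Z=0, X=1, V=0, Y=2) weight 1/720
  (U=0, W=1, Z=0, X=1, V=1, Y=0) weight 1/480
  (U=0, W=1, Z=0, X=1, V=1, Y=1) weight 1/480
  (U=0, W=1, Z=0, X=1, V=1, Y=2) weight 1/240
  (U=0, W=1, Z=0, X=1, V=2, Y=0) weight 1/1440
  (U=0, W=1, Z=0, X=1, V=2, Y=1) weight 1/1440
  (U=0, W=2, Z=0, X=1, V=0, Y=0) weight 1/2880
  … 45 more
Group by W:
  weight(W=1) = 1/24
  weight(W=2) = 1/48
Total weight = 1/24 + 1/48 = 1/16
P(W=1 | obs) = 1/24 / 1/16 = 2/3
P(W=2 | obs) = 1/48 / 1/16 = 1/3

P(W=1) = 2/3, P(W=2) = 1/3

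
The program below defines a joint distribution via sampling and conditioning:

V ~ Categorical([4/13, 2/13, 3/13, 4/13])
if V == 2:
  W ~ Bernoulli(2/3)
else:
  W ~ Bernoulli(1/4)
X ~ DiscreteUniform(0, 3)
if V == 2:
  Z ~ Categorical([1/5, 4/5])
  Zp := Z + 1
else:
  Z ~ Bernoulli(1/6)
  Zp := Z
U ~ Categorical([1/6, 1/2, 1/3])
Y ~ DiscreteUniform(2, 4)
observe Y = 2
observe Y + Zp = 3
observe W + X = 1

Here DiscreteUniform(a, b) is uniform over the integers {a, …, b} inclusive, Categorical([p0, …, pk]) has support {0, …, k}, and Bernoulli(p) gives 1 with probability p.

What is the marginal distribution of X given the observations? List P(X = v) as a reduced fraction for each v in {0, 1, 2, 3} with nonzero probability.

Enumerate traces; 24 have nonzero weight after conditioning:
  (V=0, W=0, X=1, Z=1, U=0, Y=2) weight 1/1872
  (V=0, W=0, X=1, Z=1, U=1, Y=2) weight 1/624
  (V=0, W=0, X=1, Z=1, U=2, Y=2) weight 1/936
  (V=0, W=1, X=0, Z=1, U=0, Y=2) weight 1/5616
  (V=0, W=1, X=0, Z=1, U=1, Y=2) weight 1/1872
  (V=0, W=1, X=0, Z=1, U=2, Y=2) weight 1/2808
  (V=1, W=0, X=1, Z=1, U=0, Y=2) weight 1/3744
  (V=1, W=0, X=1, Z=1, U=1, Y=2) weight 1/1248
  … 16 more
Group by X:
  weight(X=0) = 49/9360
  weight(X=1) = 29/3120
Total weight = 49/9360 + 29/3120 = 17/1170
P(X=0 | obs) = 49/9360 / 17/1170 = 49/136
P(X=1 | obs) = 29/3120 / 17/1170 = 87/136

P(X=0) = 49/136, P(X=1) = 87/136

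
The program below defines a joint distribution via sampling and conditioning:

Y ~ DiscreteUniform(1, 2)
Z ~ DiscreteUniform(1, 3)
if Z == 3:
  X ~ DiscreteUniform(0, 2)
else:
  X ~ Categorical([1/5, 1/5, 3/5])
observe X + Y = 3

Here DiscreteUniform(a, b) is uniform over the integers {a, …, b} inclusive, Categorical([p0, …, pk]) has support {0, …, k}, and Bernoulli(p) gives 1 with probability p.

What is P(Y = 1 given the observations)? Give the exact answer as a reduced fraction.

Enumerate traces; 6 have nonzero weight after conditioning:
  (Y=1, Z=1, X=2) weight 1/10
  (Y=1, Z=2, X=2) weight 1/10
  (Y=1, Z=3, X=2) weight 1/18
  (Y=2, Z=1, X=1) weight 1/30
  (Y=2, Z=2, X=1) weight 1/30
  (Y=2, Z=3, X=1) weight 1/18
Group by Y:
  weight(Y=1) = 23/90
  weight(Y=2) = 11/90
Total weight = 23/90 + 11/90 = 17/45
P(Y=1 | obs) = 23/90 / 17/45 = 23/34
P(Y=2 | obs) = 11/90 / 17/45 = 11/34

P(Y = 1 | obs) = 23/34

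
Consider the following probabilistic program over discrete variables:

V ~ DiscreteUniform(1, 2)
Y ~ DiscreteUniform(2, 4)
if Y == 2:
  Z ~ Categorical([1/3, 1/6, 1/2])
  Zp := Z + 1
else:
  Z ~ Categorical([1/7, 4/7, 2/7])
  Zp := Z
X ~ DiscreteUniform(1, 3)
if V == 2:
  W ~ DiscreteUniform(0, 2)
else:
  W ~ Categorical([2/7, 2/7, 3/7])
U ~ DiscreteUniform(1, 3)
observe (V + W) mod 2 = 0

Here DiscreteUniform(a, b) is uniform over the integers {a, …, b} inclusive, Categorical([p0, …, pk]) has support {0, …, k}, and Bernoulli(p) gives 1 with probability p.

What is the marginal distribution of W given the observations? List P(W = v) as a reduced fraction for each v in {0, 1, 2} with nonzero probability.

Enumerate traces; 243 have nonzero weight after conditioning:
  (V=1, Y=2, Z=0, X=1, W=1, U=1) weight 1/567
  (V=1, Y=2, Z=0, X=1, W=1, U=2) weight 1/567
  (V=1, Y=2, Z=0, X=1, W=1, U=3) weight 1/567
  (V=1, Y=2, Z=0, X=2, W=1, U=1) weight 1/567
  (V=1, Y=2, Z=0, X=2, W=1, U=2) weight 1/567
  (V=1, Y=2, Z=0, X=2, W=1, U=3) weight 1/567
  (V=1, Y=2, Z=0, X=3, W=1, U=1) weight 1/567
  (V=1, Y=2, Z=0, X=3, W=1, U=2) weight 1/567
  (V=2, Y=2, Z=0, X=1, W=0, U=1) weight 1/486
  (V=2, Y=2, Z=0, X=1, W=2, U=1) weight 1/486
  … 233 more
Group by W:
  weight(W=0) = 1/6
  weight(W=1) = 1/7
  weight(W=2) = 1/6
Total weight = 1/6 + 1/7 + 1/6 = 10/21
P(W=0 | obs) = 1/6 / 10/21 = 7/20
P(W=1 | obs) = 1/7 / 10/21 = 3/10
P(W=2 | obs) = 1/6 / 10/21 = 7/20

P(W=0) = 7/20, P(W=1) = 3/10, P(W=2) = 7/20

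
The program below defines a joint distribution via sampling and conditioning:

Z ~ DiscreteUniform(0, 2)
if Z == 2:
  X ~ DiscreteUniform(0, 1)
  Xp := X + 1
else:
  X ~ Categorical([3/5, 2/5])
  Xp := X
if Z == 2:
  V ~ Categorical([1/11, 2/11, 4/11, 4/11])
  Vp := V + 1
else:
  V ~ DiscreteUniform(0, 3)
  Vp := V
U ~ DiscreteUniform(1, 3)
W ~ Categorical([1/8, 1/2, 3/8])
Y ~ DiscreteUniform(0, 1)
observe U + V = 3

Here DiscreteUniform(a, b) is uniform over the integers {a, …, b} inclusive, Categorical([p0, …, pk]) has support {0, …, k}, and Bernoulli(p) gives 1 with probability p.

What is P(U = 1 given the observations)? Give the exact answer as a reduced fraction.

Enumerate traces; 108 have nonzero weight after conditioning:
  (Z=0, X=0, V=0, U=3, W=0, Y=0) weight 1/960
  (Z=0, X=0, V=0, U=3, W=0, Y=1) weight 1/960
  (Z=0, X=0, V=0, U=3, W=1, Y=0) weight 1/240
  (Z=0, X=0, V=0, U=3, W=1, Y=1) weight 1/240
  (Z=0, X=0, V=0, U=3, W=2, Y=0) weight 1/320
  (Z=0, X=0, V=0, U=3, W=2, Y=1) weight 1/320
  (Z=0, X=0, V=1, U=2, W=0, Y=0) weight 1/960
  (Z=0, X=0, V=1, U=2, W=0, Y=1) weight 1/960
  (Z=0, X=0, V=2, U=1, W=0, Y=0) weight 1/960
  … 99 more
Group by U:
  weight(U=1) = 19/198
  weight(U=2) = 5/66
  weight(U=3) = 13/198
Total weight = 19/198 + 5/66 + 13/198 = 47/198
P(U=1 | obs) = 19/198 / 47/198 = 19/47
P(U=2 | obs) = 5/66 / 47/198 = 15/47
P(U=3 | obs) = 13/198 / 47/198 = 13/47

P(U = 1 | obs) = 19/47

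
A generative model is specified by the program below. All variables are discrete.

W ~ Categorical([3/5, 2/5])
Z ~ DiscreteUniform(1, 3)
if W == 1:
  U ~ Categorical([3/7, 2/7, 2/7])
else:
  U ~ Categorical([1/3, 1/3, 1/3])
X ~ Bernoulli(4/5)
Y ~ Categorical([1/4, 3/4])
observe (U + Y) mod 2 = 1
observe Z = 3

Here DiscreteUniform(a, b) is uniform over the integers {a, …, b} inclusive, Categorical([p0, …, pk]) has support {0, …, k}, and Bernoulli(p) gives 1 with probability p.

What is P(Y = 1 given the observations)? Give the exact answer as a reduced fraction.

Enumerate traces; 12 have nonzero weight after conditioning:
  (W=0, Z=3, U=0, X=0, Y=1) weight 1/100
  (W=0, Z=3, U=0, X=1, Y=1) weight 1/25
  (W=0, Z=3, U=1, X=0, Y=0) weight 1/300
  (W=0, Z=3, U=1, X=1, Y=0) weight 1/75
  (W=0, Z=3, U=2, X=0, Y=1) weight 1/100
  (W=0, Z=3, U=2, X=1, Y=1) weight 1/25
  (W=1, Z=3, U=0, X=0, Y=1) weight 3/350
  (W=1, Z=3, U=0, X=1, Y=1) weight 6/175
  … 4 more
Group by Y:
  weight(Y=0) = 11/420
  weight(Y=1) = 6/35
Total weight = 11/420 + 6/35 = 83/420
P(Y=0 | obs) = 11/420 / 83/420 = 11/83
P(Y=1 | obs) = 6/35 / 83/420 = 72/83

P(Y = 1 | obs) = 72/83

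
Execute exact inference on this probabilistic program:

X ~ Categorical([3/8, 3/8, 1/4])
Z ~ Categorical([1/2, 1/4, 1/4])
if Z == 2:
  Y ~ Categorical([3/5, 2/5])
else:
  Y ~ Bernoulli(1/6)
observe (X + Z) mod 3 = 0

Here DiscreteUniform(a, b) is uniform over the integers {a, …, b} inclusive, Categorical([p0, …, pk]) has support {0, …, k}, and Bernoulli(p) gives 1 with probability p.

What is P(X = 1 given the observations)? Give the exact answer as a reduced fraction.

Enumerate traces; 6 have nonzero weight after conditioning:
  (X=0, Z=0, Y=0) weight 5/32
  (X=0, Z=0, Y=1) weight 1/32
  (X=1, Z=2, Y=0) weight 9/160
  (X=1, Z=2, Y=1) weight 3/80
  (X=2, Z=1, Y=0) weight 5/96
  (X=2, Z=1, Y=1) weight 1/96
Group by X:
  weight(X=0) = 3/16
  weight(X=1) = 3/32
  weight(X=2) = 1/16
Total weight = 3/16 + 3/32 + 1/16 = 11/32
P(X=0 | obs) = 3/16 / 11/32 = 6/11
P(X=1 | obs) = 3/32 / 11/32 = 3/11
P(X=2 | obs) = 1/16 / 11/32 = 2/11

P(X = 1 | obs) = 3/11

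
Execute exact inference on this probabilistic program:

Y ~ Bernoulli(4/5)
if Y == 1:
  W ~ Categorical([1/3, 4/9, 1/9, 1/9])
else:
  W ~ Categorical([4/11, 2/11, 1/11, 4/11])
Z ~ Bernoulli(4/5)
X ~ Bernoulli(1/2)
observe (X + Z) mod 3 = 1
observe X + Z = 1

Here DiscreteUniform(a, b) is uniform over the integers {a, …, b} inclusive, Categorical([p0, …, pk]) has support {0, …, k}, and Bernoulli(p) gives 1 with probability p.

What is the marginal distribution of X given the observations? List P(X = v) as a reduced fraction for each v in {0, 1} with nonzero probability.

P(X=0) = 4/5, P(X=1) = 1/5

Enumerate traces; 16 have nonzero weight after conditioning:
  (Y=0, W=0, Z=0, X=1) weight 2/275
  (Y=0, W=0, Z=1, X=0) weight 8/275
  (Y=0, W=1, Z=0, X=1) weight 1/275
  (Y=0, W=1, Z=1, X=0) weight 4/275
  (Y=0, W=2, Z=0, X=1) weight 1/550
  (Y=0, W=2, Z=1, X=0) weight 2/275
  (Y=0, W=3, Z=0, X=1) weight 2/275
  (Y=0, W=3, Z=1, X=0) weight 8/275
  … 8 more
Group by X:
  weight(X=0) = 2/5
  weight(X=1) = 1/10
Total weight = 2/5 + 1/10 = 1/2
P(X=0 | obs) = 2/5 / 1/2 = 4/5
P(X=1 | obs) = 1/10 / 1/2 = 1/5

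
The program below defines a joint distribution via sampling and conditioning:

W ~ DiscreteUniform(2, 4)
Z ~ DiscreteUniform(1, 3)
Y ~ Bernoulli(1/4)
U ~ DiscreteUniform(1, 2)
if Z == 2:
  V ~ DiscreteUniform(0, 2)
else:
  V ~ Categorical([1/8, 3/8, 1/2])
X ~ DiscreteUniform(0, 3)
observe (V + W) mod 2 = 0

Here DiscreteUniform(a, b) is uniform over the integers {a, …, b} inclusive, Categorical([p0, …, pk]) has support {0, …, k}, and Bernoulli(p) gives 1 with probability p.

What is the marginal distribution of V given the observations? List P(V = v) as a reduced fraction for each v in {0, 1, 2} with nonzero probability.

P(V=0) = 14/59, P(V=1) = 13/59, P(V=2) = 32/59

Enumerate traces; 240 have nonzero weight after conditioning:
  (W=2, Z=1, Y=0, U=1, V=0, X=0) weight 1/768
  (W=2, Z=1, Y=0, U=1, V=0, X=1) weight 1/768
  (W=2, Z=1, Y=0, U=1, V=0, X=2) weight 1/768
  (W=2, Z=1, Y=0, U=1, V=0, X=3) weight 1/768
  (W=2, Z=1, Y=0, U=1, V=2, X=0) weight 1/192
  (W=2, Z=1, Y=0, U=1, V=2, X=1) weight 1/192
  (W=2, Z=1, Y=0, U=1, V=2, X=2) weight 1/192
  (W=2, Z=1, Y=0, U=1, V=2, X=3) weight 1/192
  (W=3, Z=1, Y=0, U=1, V=1, X=0) weight 1/256
  … 231 more
Group by V:
  weight(V=0) = 7/54
  weight(V=1) = 13/108
  weight(V=2) = 8/27
Total weight = 7/54 + 13/108 + 8/27 = 59/108
P(V=0 | obs) = 7/54 / 59/108 = 14/59
P(V=1 | obs) = 13/108 / 59/108 = 13/59
P(V=2 | obs) = 8/27 / 59/108 = 32/59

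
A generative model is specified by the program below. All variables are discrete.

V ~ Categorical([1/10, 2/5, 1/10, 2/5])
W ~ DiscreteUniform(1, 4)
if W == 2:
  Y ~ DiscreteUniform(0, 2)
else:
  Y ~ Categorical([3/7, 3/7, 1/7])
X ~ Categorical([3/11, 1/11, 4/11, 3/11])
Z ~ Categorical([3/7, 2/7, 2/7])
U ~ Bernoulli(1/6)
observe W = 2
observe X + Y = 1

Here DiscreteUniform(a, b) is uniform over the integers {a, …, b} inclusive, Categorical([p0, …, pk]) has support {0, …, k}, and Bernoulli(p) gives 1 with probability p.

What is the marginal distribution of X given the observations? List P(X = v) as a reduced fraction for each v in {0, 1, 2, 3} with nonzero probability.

P(X=0) = 3/4, P(X=1) = 1/4

Enumerate traces; 48 have nonzero weight after conditioning:
  (V=0, W=2, Y=0, X=1, Z=0, U=0) weight 1/3696
  (V=0, W=2, Y=0, X=1, Z=0, U=1) weight 1/18480
  (V=0, W=2, Y=0, X=1, Z=1, U=0) weight 1/5544
  (V=0, W=2, Y=0, X=1, Z=1, U=1) weight 1/27720
  (V=0, W=2, Y=0, X=1, Z=2, U=0) weight 1/5544
  (V=0, W=2, Y=0, X=1, Z=2, U=1) weight 1/27720
  (V=0, W=2, Y=1, X=0, Z=0, U=0) weight 1/1232
  (V=0, W=2, Y=1, X=0, Z=0, U=1) weight 1/6160
  … 40 more
Group by X:
  weight(X=0) = 1/44
  weight(X=1) = 1/132
Total weight = 1/44 + 1/132 = 1/33
P(X=0 | obs) = 1/44 / 1/33 = 3/4
P(X=1 | obs) = 1/132 / 1/33 = 1/4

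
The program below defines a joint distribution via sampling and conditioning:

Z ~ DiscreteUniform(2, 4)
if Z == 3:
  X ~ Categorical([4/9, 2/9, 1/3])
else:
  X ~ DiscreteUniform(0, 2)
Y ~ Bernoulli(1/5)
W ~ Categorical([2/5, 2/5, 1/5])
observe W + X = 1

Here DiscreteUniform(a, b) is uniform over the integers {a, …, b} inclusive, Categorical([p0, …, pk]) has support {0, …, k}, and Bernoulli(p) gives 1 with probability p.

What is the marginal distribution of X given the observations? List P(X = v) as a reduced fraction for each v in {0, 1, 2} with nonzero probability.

P(X=0) = 5/9, P(X=1) = 4/9

Enumerate traces; 12 have nonzero weight after conditioning:
  (Z=2, X=0, Y=0, W=1) weight 8/225
  (Z=2, X=0, Y=1, W=1) weight 2/225
  (Z=2, X=1, Y=0, W=0) weight 8/225
  (Z=2, X=1, Y=1, W=0) weight 2/225
  (Z=3, X=0, Y=0, W=1) weight 32/675
  (Z=3, X=0, Y=1, W=1) weight 8/675
  (Z=3, X=1, Y=0, W=0) weight 16/675
  (Z=3, X=1, Y=1, W=0) weight 4/675
  … 4 more
Group by X:
  weight(X=0) = 4/27
  weight(X=1) = 16/135
Total weight = 4/27 + 16/135 = 4/15
P(X=0 | obs) = 4/27 / 4/15 = 5/9
P(X=1 | obs) = 16/135 / 4/15 = 4/9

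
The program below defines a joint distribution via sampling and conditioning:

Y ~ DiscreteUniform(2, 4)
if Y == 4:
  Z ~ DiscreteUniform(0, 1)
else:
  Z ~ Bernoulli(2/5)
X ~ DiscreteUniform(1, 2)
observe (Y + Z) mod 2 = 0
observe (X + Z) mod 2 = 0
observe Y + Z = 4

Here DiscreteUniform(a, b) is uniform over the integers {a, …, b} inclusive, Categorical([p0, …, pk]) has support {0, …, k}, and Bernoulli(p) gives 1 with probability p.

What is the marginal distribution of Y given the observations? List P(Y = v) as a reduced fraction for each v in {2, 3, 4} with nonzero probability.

Enumerate traces; 2 have nonzero weight after conditioning:
  (Y=3, Z=1, X=1) weight 1/15
  (Y=4, Z=0, X=2) weight 1/12
Group by Y:
  weight(Y=3) = 1/15
  weight(Y=4) = 1/12
Total weight = 1/15 + 1/12 = 3/20
P(Y=3 | obs) = 1/15 / 3/20 = 4/9
P(Y=4 | obs) = 1/12 / 3/20 = 5/9

P(Y=3) = 4/9, P(Y=4) = 5/9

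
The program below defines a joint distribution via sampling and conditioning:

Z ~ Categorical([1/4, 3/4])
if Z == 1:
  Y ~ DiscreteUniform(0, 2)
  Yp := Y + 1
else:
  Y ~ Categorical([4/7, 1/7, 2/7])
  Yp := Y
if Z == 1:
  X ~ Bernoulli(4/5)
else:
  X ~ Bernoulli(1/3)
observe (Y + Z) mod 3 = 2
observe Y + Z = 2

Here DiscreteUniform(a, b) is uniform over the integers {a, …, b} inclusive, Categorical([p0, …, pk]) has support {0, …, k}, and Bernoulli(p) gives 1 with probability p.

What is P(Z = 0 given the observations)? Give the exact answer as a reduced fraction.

Enumerate traces; 4 have nonzero weight after conditioning:
  (Z=0, Y=2, X=0) weight 1/21
  (Z=0, Y=2, X=1) weight 1/42
  (Z=1, Y=1, X=0) weight 1/20
  (Z=1, Y=1, X=1) weight 1/5
Group by Z:
  weight(Z=0) = 1/14
  weight(Z=1) = 1/4
Total weight = 1/14 + 1/4 = 9/28
P(Z=0 | obs) = 1/14 / 9/28 = 2/9
P(Z=1 | obs) = 1/4 / 9/28 = 7/9

P(Z = 0 | obs) = 2/9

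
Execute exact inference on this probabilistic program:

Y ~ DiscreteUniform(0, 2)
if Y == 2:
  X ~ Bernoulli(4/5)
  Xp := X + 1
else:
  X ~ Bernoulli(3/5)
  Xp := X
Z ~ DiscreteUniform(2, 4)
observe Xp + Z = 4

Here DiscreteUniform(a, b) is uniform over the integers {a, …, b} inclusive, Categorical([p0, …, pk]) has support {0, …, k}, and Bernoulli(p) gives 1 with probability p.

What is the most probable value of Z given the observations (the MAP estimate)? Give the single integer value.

Enumerate traces; 6 have nonzero weight after conditioning:
  (Y=0, X=0, Z=4) weight 2/45
  (Y=0, X=1, Z=3) weight 1/15
  (Y=1, X=0, Z=4) weight 2/45
  (Y=1, X=1, Z=3) weight 1/15
  (Y=2, X=0, Z=3) weight 1/45
  (Y=2, X=1, Z=2) weight 4/45
Group by Z:
  weight(Z=2) = 4/45
  weight(Z=3) = 7/45
  weight(Z=4) = 4/45
Total weight = 4/45 + 7/45 + 4/45 = 1/3
P(Z=2 | obs) = 4/45 / 1/3 = 4/15
P(Z=3 | obs) = 7/45 / 1/3 = 7/15
P(Z=4 | obs) = 4/45 / 1/3 = 4/15
argmax = 3

argmax_v P(Z = v | obs) = 3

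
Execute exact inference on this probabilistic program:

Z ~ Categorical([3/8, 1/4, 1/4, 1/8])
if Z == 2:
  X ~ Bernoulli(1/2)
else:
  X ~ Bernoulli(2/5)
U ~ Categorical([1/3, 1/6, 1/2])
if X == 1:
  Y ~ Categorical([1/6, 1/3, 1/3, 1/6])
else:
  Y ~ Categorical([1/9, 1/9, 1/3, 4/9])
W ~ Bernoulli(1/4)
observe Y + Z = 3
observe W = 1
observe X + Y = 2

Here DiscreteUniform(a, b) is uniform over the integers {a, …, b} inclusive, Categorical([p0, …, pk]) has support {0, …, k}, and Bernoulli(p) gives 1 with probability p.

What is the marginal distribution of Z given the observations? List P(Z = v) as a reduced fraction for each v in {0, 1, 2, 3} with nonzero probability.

Enumerate traces; 6 have nonzero weight after conditioning:
  (Z=1, X=0, U=0, Y=2, W=1) weight 1/240
  (Z=1, X=0, U=1, Y=2, W=1) weight 1/480
  (Z=1, X=0, U=2, Y=2, W=1) weight 1/160
  (Z=2, X=1, U=0, Y=1, W=1) weight 1/288
  (Z=2, X=1, U=1, Y=1, W=1) weight 1/576
  (Z=2, X=1, U=2, Y=1, W=1) weight 1/192
Group by Z:
  weight(Z=1) = 1/80
  weight(Z=2) = 1/96
Total weight = 1/80 + 1/96 = 11/480
P(Z=1 | obs) = 1/80 / 11/480 = 6/11
P(Z=2 | obs) = 1/96 / 11/480 = 5/11

P(Z=1) = 6/11, P(Z=2) = 5/11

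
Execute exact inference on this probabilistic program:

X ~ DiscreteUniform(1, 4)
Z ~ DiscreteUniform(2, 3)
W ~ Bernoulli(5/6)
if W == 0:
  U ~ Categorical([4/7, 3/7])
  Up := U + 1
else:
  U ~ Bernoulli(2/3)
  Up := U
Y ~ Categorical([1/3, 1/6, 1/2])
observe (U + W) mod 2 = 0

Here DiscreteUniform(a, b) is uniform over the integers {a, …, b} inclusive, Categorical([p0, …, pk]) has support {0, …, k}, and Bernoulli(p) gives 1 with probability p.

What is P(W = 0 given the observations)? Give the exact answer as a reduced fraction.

Enumerate traces; 48 have nonzero weight after conditioning:
  (X=1, Z=2, W=0, U=0, Y=0) weight 1/252
  (X=1, Z=2, W=0, U=0, Y=1) weight 1/504
  (X=1, Z=2, W=0, U=0, Y=2) weight 1/168
  (X=1, Z=2, W=1, U=1, Y=0) weight 5/216
  (X=1, Z=2, W=1, U=1, Y=1) weight 5/432
  (X=1, Z=2, W=1, U=1, Y=2) weight 5/144
  (X=1, Z=3, W=0, U=0, Y=0) weight 1/252
  (X=1, Z=3, W=0, U=0, Y=1) weight 1/504
  … 40 more
Group by W:
  weight(W=0) = 2/21
  weight(W=1) = 5/9
Total weight = 2/21 + 5/9 = 41/63
P(W=0 | obs) = 2/21 / 41/63 = 6/41
P(W=1 | obs) = 5/9 / 41/63 = 35/41

P(W = 0 | obs) = 6/41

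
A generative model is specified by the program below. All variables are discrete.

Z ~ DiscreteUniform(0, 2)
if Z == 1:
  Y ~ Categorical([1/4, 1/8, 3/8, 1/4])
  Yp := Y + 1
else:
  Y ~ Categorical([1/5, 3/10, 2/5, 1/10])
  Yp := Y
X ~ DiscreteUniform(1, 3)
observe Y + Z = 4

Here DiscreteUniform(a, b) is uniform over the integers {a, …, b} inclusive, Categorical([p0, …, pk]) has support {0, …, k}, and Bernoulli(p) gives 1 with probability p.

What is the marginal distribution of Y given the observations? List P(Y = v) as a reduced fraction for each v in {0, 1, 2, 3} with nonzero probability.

Enumerate traces; 6 have nonzero weight after conditioning:
  (Z=1, Y=3, X=1) weight 1/36
  (Z=1, Y=3, X=2) weight 1/36
  (Z=1, Y=3, X=3) weight 1/36
  (Z=2, Y=2, X=1) weight 2/45
  (Z=2, Y=2, X=2) weight 2/45
  (Z=2, Y=2, X=3) weight 2/45
Group by Y:
  weight(Y=2) = 2/15
  weight(Y=3) = 1/12
Total weight = 2/15 + 1/12 = 13/60
P(Y=2 | obs) = 2/15 / 13/60 = 8/13
P(Y=3 | obs) = 1/12 / 13/60 = 5/13

P(Y=2) = 8/13, P(Y=3) = 5/13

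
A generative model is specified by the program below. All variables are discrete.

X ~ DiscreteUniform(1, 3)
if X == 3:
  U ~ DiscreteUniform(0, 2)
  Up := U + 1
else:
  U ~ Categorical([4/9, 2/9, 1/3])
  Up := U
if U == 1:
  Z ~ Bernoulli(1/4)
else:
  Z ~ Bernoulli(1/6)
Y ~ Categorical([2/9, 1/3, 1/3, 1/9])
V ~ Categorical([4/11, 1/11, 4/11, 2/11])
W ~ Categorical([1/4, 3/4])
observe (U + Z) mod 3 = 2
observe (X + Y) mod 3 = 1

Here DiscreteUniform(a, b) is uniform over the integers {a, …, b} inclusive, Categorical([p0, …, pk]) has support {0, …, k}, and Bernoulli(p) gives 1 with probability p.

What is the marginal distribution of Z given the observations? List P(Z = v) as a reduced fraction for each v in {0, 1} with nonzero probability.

Enumerate traces; 64 have nonzero weight after conditioning:
  (X=1, U=1, Z=1, Y=0, V=0, W=0) weight 1/2673
  (X=1, U=1, Z=1, Y=0, V=0, W=1) weight 1/891
  (X=1, U=1, Z=1, Y=0, V=1, W=0) weight 1/10692
  (X=1, U=1, Z=1, Y=0, V=1, W=1) weight 1/3564
  (X=1, U=1, Z=1, Y=0, V=2, W=0) weight 1/2673
  (X=1, U=1, Z=1, Y=0, V=2, W=1) weight 1/891
  (X=1, U=1, Z=1, Y=0, V=3, W=0) weight 1/5346
  (X=1, U=1, Z=1, Y=0, V=3, W=1) weight 1/1782
  (X=1, U=2, Z=0, Y=0, V=0, W=0) weight 5/2673
  … 55 more
Group by Z:
  weight(Z=0) = 5/54
  weight(Z=1) = 7/324
Total weight = 5/54 + 7/324 = 37/324
P(Z=0 | obs) = 5/54 / 37/324 = 30/37
P(Z=1 | obs) = 7/324 / 37/324 = 7/37

P(Z=0) = 30/37, P(Z=1) = 7/37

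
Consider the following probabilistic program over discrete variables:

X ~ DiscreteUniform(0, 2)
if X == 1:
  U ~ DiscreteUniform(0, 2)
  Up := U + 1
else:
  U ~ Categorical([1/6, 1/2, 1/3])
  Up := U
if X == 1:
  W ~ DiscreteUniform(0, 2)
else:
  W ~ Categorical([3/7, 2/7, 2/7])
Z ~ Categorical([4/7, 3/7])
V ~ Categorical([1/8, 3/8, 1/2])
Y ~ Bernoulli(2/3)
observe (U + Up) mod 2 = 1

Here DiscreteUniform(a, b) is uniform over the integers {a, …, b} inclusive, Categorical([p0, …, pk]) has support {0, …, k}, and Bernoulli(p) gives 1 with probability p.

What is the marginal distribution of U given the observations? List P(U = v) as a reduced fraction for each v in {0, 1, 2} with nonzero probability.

Enumerate traces; 108 have nonzero weight after conditioning:
  (X=1, U=0, W=0, Z=0, V=0, Y=0) weight 1/1134
  (X=1, U=0, W=0, Z=0, V=0, Y=1) weight 1/567
  (X=1, U=0, W=0, Z=0, V=1, Y=0) weight 1/378
  (X=1, U=0, W=0, Z=0, V=1, Y=1) weight 1/189
  (X=1, U=0, W=0, Z=0, V=2, Y=0) weight 2/567
  (X=1, U=0, W=0, Z=0, V=2, Y=1) weight 4/567
  (X=1, U=0, W=0, Z=1, V=0, Y=0) weight 1/1512
  (X=1, U=0, W=0, Z=1, V=0, Y=1) weight 1/756
  (X=1, U=1, W=0, Z=0, V=0, Y=0) weight 1/1134
  (X=1, U=2, W=0, Z=0, V=0, Y=0) weight 1/1134
  … 98 more
Group by U:
  weight(U=0) = 1/9
  weight(U=1) = 1/9
  weight(U=2) = 1/9
Total weight = 1/9 + 1/9 + 1/9 = 1/3
P(U=0 | obs) = 1/9 / 1/3 = 1/3
P(U=1 | obs) = 1/9 / 1/3 = 1/3
P(U=2 | obs) = 1/9 / 1/3 = 1/3

P(U=0) = 1/3, P(U=1) = 1/3, P(U=2) = 1/3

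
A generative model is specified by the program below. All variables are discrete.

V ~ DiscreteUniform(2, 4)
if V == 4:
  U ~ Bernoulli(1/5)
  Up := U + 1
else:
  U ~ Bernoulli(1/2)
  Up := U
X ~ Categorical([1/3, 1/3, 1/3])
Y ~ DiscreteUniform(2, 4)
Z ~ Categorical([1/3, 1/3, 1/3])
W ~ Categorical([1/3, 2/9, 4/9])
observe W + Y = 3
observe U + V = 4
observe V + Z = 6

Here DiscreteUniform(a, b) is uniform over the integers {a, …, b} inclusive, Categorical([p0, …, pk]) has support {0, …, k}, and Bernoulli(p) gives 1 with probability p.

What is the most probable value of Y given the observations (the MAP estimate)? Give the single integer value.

Enumerate traces; 6 have nonzero weight after conditioning:
  (V=4, U=0, X=0, Y=2, Z=2, W=1) weight 8/3645
  (V=4, U=0, X=0, Y=3, Z=2, W=0) weight 4/1215
  (V=4, U=0, X=1, Y=2, Z=2, W=1) weight 8/3645
  (V=4, U=0, X=1, Y=3, Z=2, W=0) weight 4/1215
  (V=4, U=0, X=2, Y=2, Z=2, W=1) weight 8/3645
  (V=4, U=0, X=2, Y=3, Z=2, W=0) weight 4/1215
Group by Y:
  weight(Y=2) = 8/1215
  weight(Y=3) = 4/405
Total weight = 8/1215 + 4/405 = 4/243
P(Y=2 | obs) = 8/1215 / 4/243 = 2/5
P(Y=3 | obs) = 4/405 / 4/243 = 3/5
argmax = 3

argmax_v P(Y = v | obs) = 3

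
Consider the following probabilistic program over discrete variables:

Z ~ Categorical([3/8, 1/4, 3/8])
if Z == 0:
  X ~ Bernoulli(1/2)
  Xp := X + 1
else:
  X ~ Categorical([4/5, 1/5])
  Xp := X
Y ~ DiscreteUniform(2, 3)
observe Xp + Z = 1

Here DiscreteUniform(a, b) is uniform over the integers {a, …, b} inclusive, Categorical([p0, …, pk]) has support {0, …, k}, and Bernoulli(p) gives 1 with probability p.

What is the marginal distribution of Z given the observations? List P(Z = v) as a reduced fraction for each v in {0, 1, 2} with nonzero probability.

Enumerate traces; 4 have nonzero weight after conditioning:
  (Z=0, X=0, Y=2) weight 3/32
  (Z=0, X=0, Y=3) weight 3/32
  (Z=1, X=0, Y=2) weight 1/10
  (Z=1, X=0, Y=3) weight 1/10
Group by Z:
  weight(Z=0) = 3/16
  weight(Z=1) = 1/5
Total weight = 3/16 + 1/5 = 31/80
P(Z=0 | obs) = 3/16 / 31/80 = 15/31
P(Z=1 | obs) = 1/5 / 31/80 = 16/31

P(Z=0) = 15/31, P(Z=1) = 16/31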